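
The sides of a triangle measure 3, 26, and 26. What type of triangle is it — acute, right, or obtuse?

Compare the square of the longest side to the sum of squares of the other two: 3² + 26² = 685 > 676 = 26².

acute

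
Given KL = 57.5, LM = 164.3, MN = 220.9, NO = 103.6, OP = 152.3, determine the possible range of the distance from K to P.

The maximum is all hops collinear in one direction: 57.5 + 164.3 + 220.9 + 103.6 + 152.3 = 698.6.
The longest hop is 220.9; the others sum to 477.7. Since 220.9 ≤ 477.7, the path can fold back on itself completely, so the minimum distance is 0.

0 ≤ KP ≤ 698.6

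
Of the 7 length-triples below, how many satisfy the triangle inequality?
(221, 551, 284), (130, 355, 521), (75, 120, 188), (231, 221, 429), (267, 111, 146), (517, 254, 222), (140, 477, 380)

3

(221,284,551): 221+284 ≤ 551 → not valid
(130,355,521): 130+355 ≤ 521 → not valid
(75,120,188): 75+120 > 188 → valid
(221,231,429): 221+231 > 429 → valid
(111,146,267): 111+146 ≤ 267 → not valid
(222,254,517): 222+254 ≤ 517 → not valid
(140,380,477): 140+380 > 477 → valid
3 of the 7 triples form a triangle.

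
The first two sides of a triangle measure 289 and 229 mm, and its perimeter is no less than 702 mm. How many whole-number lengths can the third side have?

334

Triangle inequality: 60 < x < 518. Perimeter ≥ 702 gives x ≥ 702 − 289 − 229 = 184.
So 184 ≤ x < 518; integers 184 through 517: 334 values.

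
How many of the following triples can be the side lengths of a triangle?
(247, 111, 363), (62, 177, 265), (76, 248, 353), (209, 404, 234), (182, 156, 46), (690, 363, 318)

2

(111,247,363): 111+247 ≤ 363 → not valid
(62,177,265): 62+177 ≤ 265 → not valid
(76,248,353): 76+248 ≤ 353 → not valid
(209,234,404): 209+234 > 404 → valid
(46,156,182): 46+156 > 182 → valid
(318,363,690): 318+363 ≤ 690 → not valid
2 of the 6 triples form a triangle.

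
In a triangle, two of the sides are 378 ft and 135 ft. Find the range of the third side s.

By the triangle inequality, s must be less than 378 + 135 = 513 and greater than |378 − 135| = 243.

243 < s < 513 (ft)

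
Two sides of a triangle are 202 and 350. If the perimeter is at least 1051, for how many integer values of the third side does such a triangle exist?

53

Triangle inequality: 148 < x < 552. Perimeter ≥ 1051 gives x ≥ 1051 − 202 − 350 = 499.
So 499 ≤ x < 552; integers 499 through 551: 53 values.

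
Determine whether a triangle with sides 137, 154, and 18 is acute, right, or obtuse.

obtuse

Compare the square of the longest side to the sum of squares of the other two: 18² + 137² = 19093 < 23716 = 154².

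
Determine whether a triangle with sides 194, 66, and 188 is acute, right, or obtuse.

Compare the square of the longest side to the sum of squares of the other two: 66² + 188² = 39700 > 37636 = 194².

acute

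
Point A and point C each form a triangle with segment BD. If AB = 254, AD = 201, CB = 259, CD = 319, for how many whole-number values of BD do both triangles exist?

From triangle ABD: 53 < BD < 455.
From triangle CBD: 60 < BD < 578.
Intersection: 60 < BD < 455, so integers 61 through 454: 394 values.

394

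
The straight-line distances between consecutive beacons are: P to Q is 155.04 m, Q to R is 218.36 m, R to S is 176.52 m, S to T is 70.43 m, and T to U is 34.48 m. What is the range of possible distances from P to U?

The maximum is all hops collinear in one direction: 155.04 + 218.36 + 176.52 + 70.43 + 34.48 = 654.83.
The longest hop is 218.36; the others sum to 436.47. Since 218.36 ≤ 436.47, the path can fold back on itself completely, so the minimum distance is 0.

0 ≤ PU ≤ 654.83 m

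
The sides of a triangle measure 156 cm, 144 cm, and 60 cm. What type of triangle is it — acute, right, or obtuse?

Compare the square of the longest side to the sum of squares of the other two: 60² + 144² = 24336 = 156².

right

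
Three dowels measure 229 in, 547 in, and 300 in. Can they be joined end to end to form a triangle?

No

The longest side is 547, but the other two sum to only 529.
529 < 547, so the triangle inequality fails.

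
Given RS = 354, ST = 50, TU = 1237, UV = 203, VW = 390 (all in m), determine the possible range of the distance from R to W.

240 ≤ RW ≤ 2234 m

The maximum is all hops collinear in one direction: 354 + 50 + 1237 + 203 + 390 = 2234.
The longest hop is 1237; the others sum to 997. Folding the others back against it leaves at least 1237 − 997 = 240.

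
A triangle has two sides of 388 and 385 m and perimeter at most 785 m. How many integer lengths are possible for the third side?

9

Triangle inequality: 3 < x < 773. Perimeter ≤ 785 gives x ≤ 785 − 388 − 385 = 12.
So 3 < x ≤ 12; integers 4 through 12: 9 values.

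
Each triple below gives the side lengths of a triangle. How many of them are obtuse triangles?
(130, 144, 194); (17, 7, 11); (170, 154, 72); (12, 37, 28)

(130,144,194): 130²+144² = 37636 = 194² → right
(17,7,11): 7²+11² = 170 < 289 = 17² → obtuse
(170,154,72): 72²+154² = 28900 = 170² → right
(12,37,28): 12²+28² = 928 < 1369 = 37² → obtuse
2 of the 4 are obtuse.

2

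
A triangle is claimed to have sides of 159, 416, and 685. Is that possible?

The longest side is 685, but the other two sum to only 575.
575 < 685, so the triangle inequality fails.

No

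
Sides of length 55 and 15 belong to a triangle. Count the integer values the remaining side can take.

29

The third side lies in the open interval (40, 70).
Integers from 41 to 69 inclusive: 69 − 41 + 1 = 29.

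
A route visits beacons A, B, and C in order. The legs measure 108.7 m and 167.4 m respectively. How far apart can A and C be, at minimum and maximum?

58.7 ≤ AC ≤ 276.1 m

By the triangle inequality, |108.7 − 167.4| ≤ AC ≤ 108.7 + 167.4.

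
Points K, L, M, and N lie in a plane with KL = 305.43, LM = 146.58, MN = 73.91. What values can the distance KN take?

84.94 ≤ KN ≤ 525.92

The maximum is all hops collinear in one direction: 305.43 + 146.58 + 73.91 = 525.92.
The longest hop is 305.43; the others sum to 220.49. Folding the others back against it leaves at least 305.43 − 220.49 = 84.94.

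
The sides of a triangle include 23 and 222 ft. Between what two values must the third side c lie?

By the triangle inequality, c must be less than 23 + 222 = 245 and greater than |23 − 222| = 199.

199 < c < 245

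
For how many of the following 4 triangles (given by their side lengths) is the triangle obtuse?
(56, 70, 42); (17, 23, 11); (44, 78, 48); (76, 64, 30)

3

(56,70,42): 42²+56² = 4900 = 70² → right
(17,23,11): 11²+17² = 410 < 529 = 23² → obtuse
(44,78,48): 44²+48² = 4240 < 6084 = 78² → obtuse
(76,64,30): 30²+64² = 4996 < 5776 = 76² → obtuse
3 of the 4 are obtuse.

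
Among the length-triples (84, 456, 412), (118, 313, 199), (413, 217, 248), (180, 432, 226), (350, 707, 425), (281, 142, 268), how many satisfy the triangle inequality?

(84,412,456): 84+412 > 456 → valid
(118,199,313): 118+199 > 313 → valid
(217,248,413): 217+248 > 413 → valid
(180,226,432): 180+226 ≤ 432 → not valid
(350,425,707): 350+425 > 707 → valid
(142,268,281): 142+268 > 281 → valid
5 of the 6 triples form a triangle.

5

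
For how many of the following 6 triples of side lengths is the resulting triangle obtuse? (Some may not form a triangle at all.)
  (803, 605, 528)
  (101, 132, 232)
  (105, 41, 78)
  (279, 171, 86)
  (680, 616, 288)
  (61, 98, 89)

(803,605,528): 528²+605² = 644809 = 803² → right
(101,132,232): 101²+132² = 27625 < 53824 = 232² → obtuse
(105,41,78): 41²+78² = 7765 < 11025 = 105² → obtuse
(279,171,86): 86+171 ≤ 279, not a triangle
(680,616,288): 288²+616² = 462400 = 680² → right
(61,98,89): 61²+89² = 11642 > 9604 = 98² → acute
2 of the 6 are obtuse.

2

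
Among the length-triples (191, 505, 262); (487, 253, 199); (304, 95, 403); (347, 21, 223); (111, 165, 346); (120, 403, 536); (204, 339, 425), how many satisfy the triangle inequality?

(191,262,505): 191+262 ≤ 505 → not valid
(199,253,487): 199+253 ≤ 487 → not valid
(95,304,403): 95+304 ≤ 403 → not valid
(21,223,347): 21+223 ≤ 347 → not valid
(111,165,346): 111+165 ≤ 346 → not valid
(120,403,536): 120+403 ≤ 536 → not valid
(204,339,425): 204+339 > 425 → valid
1 of the 7 triples forms a triangle.

1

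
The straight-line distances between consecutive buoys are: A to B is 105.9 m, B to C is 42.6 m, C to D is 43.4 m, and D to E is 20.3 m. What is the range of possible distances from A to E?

The maximum is all hops collinear in one direction: 105.9 + 42.6 + 43.4 + 20.3 = 212.2.
The longest hop is 105.9; the others sum to 106.3. Since 105.9 ≤ 106.3, the path can fold back on itself completely, so the minimum distance is 0.

0 ≤ AE ≤ 212.2 m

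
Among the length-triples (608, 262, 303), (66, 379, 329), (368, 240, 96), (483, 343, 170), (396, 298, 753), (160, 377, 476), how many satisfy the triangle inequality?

(262,303,608): 262+303 ≤ 608 → not valid
(66,329,379): 66+329 > 379 → valid
(96,240,368): 96+240 ≤ 368 → not valid
(170,343,483): 170+343 > 483 → valid
(298,396,753): 298+396 ≤ 753 → not valid
(160,377,476): 160+377 > 476 → valid
3 of the 6 triples form a triangle.

3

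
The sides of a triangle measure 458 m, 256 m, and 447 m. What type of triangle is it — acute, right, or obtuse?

acute

Compare the square of the longest side to the sum of squares of the other two: 256² + 447² = 265345 > 209764 = 458².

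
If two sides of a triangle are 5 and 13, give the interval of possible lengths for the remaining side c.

By the triangle inequality, c must be less than 5 + 13 = 18 and greater than |5 − 13| = 8.

8 < c < 18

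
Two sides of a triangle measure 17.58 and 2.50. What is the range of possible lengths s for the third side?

15.08 < s < 20.08

By the triangle inequality, s must be less than 17.58 + 2.50 = 20.08 and greater than |17.58 − 2.50| = 15.08.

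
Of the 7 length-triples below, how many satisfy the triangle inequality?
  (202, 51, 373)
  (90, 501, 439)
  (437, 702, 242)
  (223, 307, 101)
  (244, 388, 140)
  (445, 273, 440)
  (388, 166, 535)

4

(51,202,373): 51+202 ≤ 373 → not valid
(90,439,501): 90+439 > 501 → valid
(242,437,702): 242+437 ≤ 702 → not valid
(101,223,307): 101+223 > 307 → valid
(140,244,388): 140+244 ≤ 388 → not valid
(273,440,445): 273+440 > 445 → valid
(166,388,535): 166+388 > 535 → valid
4 of the 7 triples form a triangle.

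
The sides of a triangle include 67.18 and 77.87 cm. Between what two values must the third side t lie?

10.69 < t < 145.05

By the triangle inequality, t must be less than 67.18 + 77.87 = 145.05 and greater than |67.18 − 77.87| = 10.69.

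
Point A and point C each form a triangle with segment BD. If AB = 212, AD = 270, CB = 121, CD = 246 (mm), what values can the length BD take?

From triangle ABD: |212 − 270| < BD < 212 + 270, i.e. 58 < BD < 482.
From triangle CBD: 125 < BD < 367.
Both must hold, so BD lies in the intersection.

125 < BD < 367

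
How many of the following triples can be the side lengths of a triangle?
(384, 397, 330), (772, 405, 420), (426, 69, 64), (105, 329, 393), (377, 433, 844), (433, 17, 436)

(330,384,397): 330+384 > 397 → valid
(405,420,772): 405+420 > 772 → valid
(64,69,426): 64+69 ≤ 426 → not valid
(105,329,393): 105+329 > 393 → valid
(377,433,844): 377+433 ≤ 844 → not valid
(17,433,436): 17+433 > 436 → valid
4 of the 6 triples form a triangle.

4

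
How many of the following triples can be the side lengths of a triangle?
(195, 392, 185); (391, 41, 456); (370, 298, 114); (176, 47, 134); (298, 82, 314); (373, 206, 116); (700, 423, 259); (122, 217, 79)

(185,195,392): 185+195 ≤ 392 → not valid
(41,391,456): 41+391 ≤ 456 → not valid
(114,298,370): 114+298 > 370 → valid
(47,134,176): 47+134 > 176 → valid
(82,298,314): 82+298 > 314 → valid
(116,206,373): 116+206 ≤ 373 → not valid
(259,423,700): 259+423 ≤ 700 → not valid
(79,122,217): 79+122 ≤ 217 → not valid
3 of the 8 triples form a triangle.

3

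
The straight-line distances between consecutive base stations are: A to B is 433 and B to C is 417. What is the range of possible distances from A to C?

By the triangle inequality, |433 − 417| ≤ AC ≤ 433 + 417.

16 ≤ AC ≤ 850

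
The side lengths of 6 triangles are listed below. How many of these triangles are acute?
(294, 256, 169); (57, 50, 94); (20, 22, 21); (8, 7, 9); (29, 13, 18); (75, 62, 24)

(294,256,169): 169²+256² = 94097 > 86436 = 294² → acute
(57,50,94): 50²+57² = 5749 < 8836 = 94² → obtuse
(20,22,21): 20²+21² = 841 > 484 = 22² → acute
(8,7,9): 7²+8² = 113 > 81 = 9² → acute
(29,13,18): 13²+18² = 493 < 841 = 29² → obtuse
(75,62,24): 24²+62² = 4420 < 5625 = 75² → obtuse
3 of the 6 are acute.

3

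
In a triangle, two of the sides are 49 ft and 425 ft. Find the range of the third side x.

376 < x < 474

By the triangle inequality, x must be less than 49 + 425 = 474 and greater than |49 − 425| = 376.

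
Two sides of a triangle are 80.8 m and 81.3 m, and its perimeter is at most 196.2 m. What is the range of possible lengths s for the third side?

0.5 < s ≤ 34.1

Triangle inequality alone gives 0.5 < s < 162.1.
The perimeter condition gives s ≤ 196.2 − 80.8 − 81.3 = 34.1.
Intersecting the two: 0.5 < s ≤ 34.1.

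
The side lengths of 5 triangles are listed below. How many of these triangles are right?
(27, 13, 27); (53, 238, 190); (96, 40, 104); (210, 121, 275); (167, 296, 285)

1

(27,13,27): 13²+27² = 898 > 729 = 27² → acute
(53,238,190): 53²+190² = 38909 < 56644 = 238² → obtuse
(96,40,104): 40²+96² = 10816 = 104² → right
(210,121,275): 121²+210² = 58741 < 75625 = 275² → obtuse
(167,296,285): 167²+285² = 109114 > 87616 = 296² → acute
1 of the 5 is right.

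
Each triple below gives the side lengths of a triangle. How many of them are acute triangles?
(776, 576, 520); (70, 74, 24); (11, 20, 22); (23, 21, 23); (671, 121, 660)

(776,576,520): 520²+576² = 602176 = 776² → right
(70,74,24): 24²+70² = 5476 = 74² → right
(11,20,22): 11²+20² = 521 > 484 = 22² → acute
(23,21,23): 21²+23² = 970 > 529 = 23² → acute
(671,121,660): 121²+660² = 450241 = 671² → right
2 of the 5 are acute.

2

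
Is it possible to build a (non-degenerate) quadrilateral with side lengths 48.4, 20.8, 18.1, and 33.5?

Yes

A quadrilateral exists iff every side is shorter than the sum of the others — equivalently, the longest side is less than the sum of the rest.
Longest side 48.4 < 72.4 (sum of the remaining 3), so yes.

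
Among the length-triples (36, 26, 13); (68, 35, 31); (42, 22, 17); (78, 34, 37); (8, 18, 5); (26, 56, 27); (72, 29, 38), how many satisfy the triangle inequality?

1

(13,26,36): 13+26 > 36 → valid
(31,35,68): 31+35 ≤ 68 → not valid
(17,22,42): 17+22 ≤ 42 → not valid
(34,37,78): 34+37 ≤ 78 → not valid
(5,8,18): 5+8 ≤ 18 → not valid
(26,27,56): 26+27 ≤ 56 → not valid
(29,38,72): 29+38 ≤ 72 → not valid
1 of the 7 triples forms a triangle.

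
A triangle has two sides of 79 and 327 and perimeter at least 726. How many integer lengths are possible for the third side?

86

Triangle inequality: 248 < x < 406. Perimeter ≥ 726 gives x ≥ 726 − 79 − 327 = 320.
So 320 ≤ x < 406; integers 320 through 405: 86 values.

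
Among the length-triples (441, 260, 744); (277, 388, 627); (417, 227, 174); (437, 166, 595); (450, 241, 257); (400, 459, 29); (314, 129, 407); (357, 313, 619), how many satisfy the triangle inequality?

(260,441,744): 260+441 ≤ 744 → not valid
(277,388,627): 277+388 > 627 → valid
(174,227,417): 174+227 ≤ 417 → not valid
(166,437,595): 166+437 > 595 → valid
(241,257,450): 241+257 > 450 → valid
(29,400,459): 29+400 ≤ 459 → not valid
(129,314,407): 129+314 > 407 → valid
(313,357,619): 313+357 > 619 → valid
5 of the 8 triples form a triangle.

5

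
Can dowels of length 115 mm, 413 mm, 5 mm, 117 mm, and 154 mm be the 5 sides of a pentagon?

For a pentagon, each side must be shorter than the sum of the others.
Here the longest side is 413, but the remaining 4 sides sum to only 391.

No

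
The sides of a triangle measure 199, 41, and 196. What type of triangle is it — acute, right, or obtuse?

acute

Compare the square of the longest side to the sum of squares of the other two: 41² + 196² = 40097 > 39601 = 199².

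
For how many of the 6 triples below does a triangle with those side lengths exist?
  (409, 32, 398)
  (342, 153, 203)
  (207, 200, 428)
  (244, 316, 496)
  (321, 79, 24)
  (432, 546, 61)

(32,398,409): 32+398 > 409 → valid
(153,203,342): 153+203 > 342 → valid
(200,207,428): 200+207 ≤ 428 → not valid
(244,316,496): 244+316 > 496 → valid
(24,79,321): 24+79 ≤ 321 → not valid
(61,432,546): 61+432 ≤ 546 → not valid
3 of the 6 triples form a triangle.

3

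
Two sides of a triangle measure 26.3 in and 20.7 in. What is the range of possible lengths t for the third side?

5.6 < t < 47.0

By the triangle inequality, t must be less than 26.3 + 20.7 = 47.0 and greater than |26.3 − 20.7| = 5.6.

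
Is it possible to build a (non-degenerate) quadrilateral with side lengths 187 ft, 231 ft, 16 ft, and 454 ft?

For a quadrilateral, each side must be shorter than the sum of the others.
Here the longest side is 454, but the remaining 3 sides sum to only 434.

No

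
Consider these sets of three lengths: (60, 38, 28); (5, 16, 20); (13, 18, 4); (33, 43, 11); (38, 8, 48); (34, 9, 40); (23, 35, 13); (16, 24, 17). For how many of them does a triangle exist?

6

(28,38,60): 28+38 > 60 → valid
(5,16,20): 5+16 > 20 → valid
(4,13,18): 4+13 ≤ 18 → not valid
(11,33,43): 11+33 > 43 → valid
(8,38,48): 8+38 ≤ 48 → not valid
(9,34,40): 9+34 > 40 → valid
(13,23,35): 13+23 > 35 → valid
(16,17,24): 16+17 > 24 → valid
6 of the 8 triples form a triangle.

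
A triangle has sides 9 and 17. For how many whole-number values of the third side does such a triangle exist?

17

The third side lies in the open interval (8, 26).
Integers from 9 to 25 inclusive: 25 − 9 + 1 = 17.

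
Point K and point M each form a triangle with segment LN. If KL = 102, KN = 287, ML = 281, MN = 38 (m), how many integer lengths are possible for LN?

From triangle KLN: 185 < LN < 389.
From triangle MLN: 243 < LN < 319.
Intersection: 243 < LN < 319, so integers 244 through 318: 75 values.

75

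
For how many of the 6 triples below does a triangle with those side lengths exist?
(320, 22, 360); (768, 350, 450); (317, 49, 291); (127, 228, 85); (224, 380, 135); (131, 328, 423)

(22,320,360): 22+320 ≤ 360 → not valid
(350,450,768): 350+450 > 768 → valid
(49,291,317): 49+291 > 317 → valid
(85,127,228): 85+127 ≤ 228 → not valid
(135,224,380): 135+224 ≤ 380 → not valid
(131,328,423): 131+328 > 423 → valid
3 of the 6 triples form a triangle.

3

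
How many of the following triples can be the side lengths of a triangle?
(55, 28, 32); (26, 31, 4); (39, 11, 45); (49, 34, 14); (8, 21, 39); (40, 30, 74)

2

(28,32,55): 28+32 > 55 → valid
(4,26,31): 4+26 ≤ 31 → not valid
(11,39,45): 11+39 > 45 → valid
(14,34,49): 14+34 ≤ 49 → not valid
(8,21,39): 8+21 ≤ 39 → not valid
(30,40,74): 30+40 ≤ 74 → not valid
2 of the 6 triples form a triangle.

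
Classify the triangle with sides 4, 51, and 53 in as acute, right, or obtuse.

obtuse

Compare the square of the longest side to the sum of squares of the other two: 4² + 51² = 2617 < 2809 = 53².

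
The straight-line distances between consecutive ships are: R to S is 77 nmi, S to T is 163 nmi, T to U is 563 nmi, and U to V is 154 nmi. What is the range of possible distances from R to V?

169 ≤ RV ≤ 957 nmi

The maximum is all hops collinear in one direction: 77 + 163 + 563 + 154 = 957.
The longest hop is 563; the others sum to 394. Folding the others back against it leaves at least 563 − 394 = 169.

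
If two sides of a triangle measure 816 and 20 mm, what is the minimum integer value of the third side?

797

The third side must be strictly greater than |816 − 20| = 796.
The smallest integer above 796 is 797.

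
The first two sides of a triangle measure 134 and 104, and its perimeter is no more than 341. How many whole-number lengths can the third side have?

Triangle inequality: 30 < x < 238. Perimeter ≤ 341 gives x ≤ 341 − 134 − 104 = 103.
So 30 < x ≤ 103; integers 31 through 103: 73 values.

73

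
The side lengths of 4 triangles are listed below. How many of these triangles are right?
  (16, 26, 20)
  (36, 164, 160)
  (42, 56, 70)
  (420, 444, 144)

(16,26,20): 16²+20² = 656 < 676 = 26² → obtuse
(36,164,160): 36²+160² = 26896 = 164² → right
(42,56,70): 42²+56² = 4900 = 70² → right
(420,444,144): 144²+420² = 197136 = 444² → right
3 of the 4 are right.

3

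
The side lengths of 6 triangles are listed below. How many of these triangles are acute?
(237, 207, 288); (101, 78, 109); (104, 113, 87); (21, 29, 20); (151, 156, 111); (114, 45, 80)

(237,207,288): 207²+237² = 99018 > 82944 = 288² → acute
(101,78,109): 78²+101² = 16285 > 11881 = 109² → acute
(104,113,87): 87²+104² = 18385 > 12769 = 113² → acute
(21,29,20): 20²+21² = 841 = 29² → right
(151,156,111): 111²+151² = 35122 > 24336 = 156² → acute
(114,45,80): 45²+80² = 8425 < 12996 = 114² → obtuse
4 of the 6 are acute.

4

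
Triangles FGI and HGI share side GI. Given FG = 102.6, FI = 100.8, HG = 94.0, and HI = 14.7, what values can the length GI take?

79.3 < GI < 108.7

From triangle FGI: |102.6 − 100.8| < GI < 102.6 + 100.8, i.e. 1.8 < GI < 203.4.
From triangle HGI: 79.3 < GI < 108.7.
Both must hold, so GI lies in the intersection.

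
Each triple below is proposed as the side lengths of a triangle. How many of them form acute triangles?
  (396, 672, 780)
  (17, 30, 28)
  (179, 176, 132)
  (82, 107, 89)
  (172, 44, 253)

3

(396,672,780): 396²+672² = 608400 = 780² → right
(17,30,28): 17²+28² = 1073 > 900 = 30² → acute
(179,176,132): 132²+176² = 48400 > 32041 = 179² → acute
(82,107,89): 82²+89² = 14645 > 11449 = 107² → acute
(172,44,253): 44+172 ≤ 253, not a triangle
3 of the 5 are acute.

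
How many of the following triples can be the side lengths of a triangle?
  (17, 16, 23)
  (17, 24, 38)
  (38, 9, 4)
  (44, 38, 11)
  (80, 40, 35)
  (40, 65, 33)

(16,17,23): 16+17 > 23 → valid
(17,24,38): 17+24 > 38 → valid
(4,9,38): 4+9 ≤ 38 → not valid
(11,38,44): 11+38 > 44 → valid
(35,40,80): 35+40 ≤ 80 → not valid
(33,40,65): 33+40 > 65 → valid
4 of the 6 triples form a triangle.

4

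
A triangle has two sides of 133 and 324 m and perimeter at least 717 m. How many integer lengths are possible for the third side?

Triangle inequality: 191 < x < 457. Perimeter ≥ 717 gives x ≥ 717 − 133 − 324 = 260.
So 260 ≤ x < 457; integers 260 through 456: 197 values.

197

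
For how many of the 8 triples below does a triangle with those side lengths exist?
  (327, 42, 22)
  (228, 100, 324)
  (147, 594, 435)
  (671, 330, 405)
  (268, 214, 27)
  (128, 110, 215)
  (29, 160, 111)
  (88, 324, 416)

(22,42,327): 22+42 ≤ 327 → not valid
(100,228,324): 100+228 > 324 → valid
(147,435,594): 147+435 ≤ 594 → not valid
(330,405,671): 330+405 > 671 → valid
(27,214,268): 27+214 ≤ 268 → not valid
(110,128,215): 110+128 > 215 → valid
(29,111,160): 29+111 ≤ 160 → not valid
(88,324,416): 88+324 ≤ 416 → not valid
3 of the 8 triples form a triangle.

3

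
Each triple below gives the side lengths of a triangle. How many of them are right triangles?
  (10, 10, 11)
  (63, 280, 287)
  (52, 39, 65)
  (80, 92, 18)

2

(10,10,11): 10²+10² = 200 > 121 = 11² → acute
(63,280,287): 63²+280² = 82369 = 287² → right
(52,39,65): 39²+52² = 4225 = 65² → right
(80,92,18): 18²+80² = 6724 < 8464 = 92² → obtuse
2 of the 4 are right.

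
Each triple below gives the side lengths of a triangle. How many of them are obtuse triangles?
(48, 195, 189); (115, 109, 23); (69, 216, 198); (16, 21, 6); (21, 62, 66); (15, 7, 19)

5

(48,195,189): 48²+189² = 38025 = 195² → right
(115,109,23): 23²+109² = 12410 < 13225 = 115² → obtuse
(69,216,198): 69²+198² = 43965 < 46656 = 216² → obtuse
(16,21,6): 6²+16² = 292 < 441 = 21² → obtuse
(21,62,66): 21²+62² = 4285 < 4356 = 66² → obtuse
(15,7,19): 7²+15² = 274 < 361 = 19² → obtuse
5 of the 6 are obtuse.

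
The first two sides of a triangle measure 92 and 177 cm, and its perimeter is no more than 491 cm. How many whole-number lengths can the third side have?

137

Triangle inequality: 85 < x < 269. Perimeter ≤ 491 gives x ≤ 491 − 92 − 177 = 222.
So 85 < x ≤ 222; integers 86 through 222: 137 values.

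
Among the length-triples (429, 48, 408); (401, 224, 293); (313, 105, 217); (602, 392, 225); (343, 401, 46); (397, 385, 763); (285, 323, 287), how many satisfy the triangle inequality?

6

(48,408,429): 48+408 > 429 → valid
(224,293,401): 224+293 > 401 → valid
(105,217,313): 105+217 > 313 → valid
(225,392,602): 225+392 > 602 → valid
(46,343,401): 46+343 ≤ 401 → not valid
(385,397,763): 385+397 > 763 → valid
(285,287,323): 285+287 > 323 → valid
6 of the 7 triples form a triangle.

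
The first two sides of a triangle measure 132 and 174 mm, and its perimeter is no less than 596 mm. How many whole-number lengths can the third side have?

16

Triangle inequality: 42 < x < 306. Perimeter ≥ 596 gives x ≥ 596 − 132 − 174 = 290.
So 290 ≤ x < 306; integers 290 through 305: 16 values.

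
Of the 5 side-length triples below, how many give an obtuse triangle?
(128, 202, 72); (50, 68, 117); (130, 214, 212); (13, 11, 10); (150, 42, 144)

1

(128,202,72): 72+128 ≤ 202, not a triangle
(50,68,117): 50²+68² = 7124 < 13689 = 117² → obtuse
(130,214,212): 130²+212² = 61844 > 45796 = 214² → acute
(13,11,10): 10²+11² = 221 > 169 = 13² → acute
(150,42,144): 42²+144² = 22500 = 150² → right
1 of the 5 is obtuse.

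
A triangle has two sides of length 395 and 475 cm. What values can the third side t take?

80 < t < 870 (cm)

By the triangle inequality, t must be less than 395 + 475 = 870 and greater than |395 − 475| = 80.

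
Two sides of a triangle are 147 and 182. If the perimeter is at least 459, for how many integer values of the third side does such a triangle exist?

Triangle inequality: 35 < x < 329. Perimeter ≥ 459 gives x ≥ 459 − 147 − 182 = 130.
So 130 ≤ x < 329; integers 130 through 328: 199 values.

199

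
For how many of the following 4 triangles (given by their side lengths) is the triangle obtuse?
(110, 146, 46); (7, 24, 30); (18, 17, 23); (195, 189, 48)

2

(110,146,46): 46²+110² = 14216 < 21316 = 146² → obtuse
(7,24,30): 7²+24² = 625 < 900 = 30² → obtuse
(18,17,23): 17²+18² = 613 > 529 = 23² → acute
(195,189,48): 48²+189² = 38025 = 195² → right
2 of the 4 are obtuse.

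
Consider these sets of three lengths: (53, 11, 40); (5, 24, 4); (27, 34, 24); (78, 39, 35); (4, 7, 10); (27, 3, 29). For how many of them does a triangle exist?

3

(11,40,53): 11+40 ≤ 53 → not valid
(4,5,24): 4+5 ≤ 24 → not valid
(24,27,34): 24+27 > 34 → valid
(35,39,78): 35+39 ≤ 78 → not valid
(4,7,10): 4+7 > 10 → valid
(3,27,29): 3+27 > 29 → valid
3 of the 6 triples form a triangle.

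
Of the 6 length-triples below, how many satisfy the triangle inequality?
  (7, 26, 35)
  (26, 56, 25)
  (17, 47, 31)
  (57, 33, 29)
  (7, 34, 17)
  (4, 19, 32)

(7,26,35): 7+26 ≤ 35 → not valid
(25,26,56): 25+26 ≤ 56 → not valid
(17,31,47): 17+31 > 47 → valid
(29,33,57): 29+33 > 57 → valid
(7,17,34): 7+17 ≤ 34 → not valid
(4,19,32): 4+19 ≤ 32 → not valid
2 of the 6 triples form a triangle.

2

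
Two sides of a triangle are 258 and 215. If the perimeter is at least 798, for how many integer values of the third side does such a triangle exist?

148

Triangle inequality: 43 < x < 473. Perimeter ≥ 798 gives x ≥ 798 − 258 − 215 = 325.
So 325 ≤ x < 473; integers 325 through 472: 148 values.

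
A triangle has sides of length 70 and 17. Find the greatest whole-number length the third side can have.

86

The third side must be strictly less than 70 + 17 = 87.
The largest integer below 87 is 86.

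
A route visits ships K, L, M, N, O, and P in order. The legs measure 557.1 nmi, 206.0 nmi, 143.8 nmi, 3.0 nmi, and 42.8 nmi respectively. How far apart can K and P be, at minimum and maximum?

161.5 ≤ KP ≤ 952.7 nmi

The maximum is all hops collinear in one direction: 557.1 + 206.0 + 143.8 + 3.0 + 42.8 = 952.7.
The longest hop is 557.1; the others sum to 395.6. Folding the others back against it leaves at least 557.1 − 395.6 = 161.5.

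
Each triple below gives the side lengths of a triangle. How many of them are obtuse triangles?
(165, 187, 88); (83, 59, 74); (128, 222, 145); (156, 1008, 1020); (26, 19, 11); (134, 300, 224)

3

(165,187,88): 88²+165² = 34969 = 187² → right
(83,59,74): 59²+74² = 8957 > 6889 = 83² → acute
(128,222,145): 128²+145² = 37409 < 49284 = 222² → obtuse
(156,1008,1020): 156²+1008² = 1040400 = 1020² → right
(26,19,11): 11²+19² = 482 < 676 = 26² → obtuse
(134,300,224): 134²+224² = 68132 < 90000 = 300² → obtuse
3 of the 6 are obtuse.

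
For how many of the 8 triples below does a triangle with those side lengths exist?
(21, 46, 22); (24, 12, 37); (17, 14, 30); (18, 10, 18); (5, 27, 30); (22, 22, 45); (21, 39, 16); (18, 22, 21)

(21,22,46): 21+22 ≤ 46 → not valid
(12,24,37): 12+24 ≤ 37 → not valid
(14,17,30): 14+17 > 30 → valid
(10,18,18): 10+18 > 18 → valid
(5,27,30): 5+27 > 30 → valid
(22,22,45): 22+22 ≤ 45 → not valid
(16,21,39): 16+21 ≤ 39 → not valid
(18,21,22): 18+21 > 22 → valid
4 of the 8 triples form a triangle.

4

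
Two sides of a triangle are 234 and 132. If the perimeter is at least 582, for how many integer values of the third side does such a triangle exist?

Triangle inequality: 102 < x < 366. Perimeter ≥ 582 gives x ≥ 582 − 234 − 132 = 216.
So 216 ≤ x < 366; integers 216 through 365: 150 values.

150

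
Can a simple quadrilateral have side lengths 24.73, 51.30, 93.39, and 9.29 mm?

No

For a quadrilateral, each side must be shorter than the sum of the others.
Here the longest side is 93.39, but the remaining 3 sides sum to only 85.32.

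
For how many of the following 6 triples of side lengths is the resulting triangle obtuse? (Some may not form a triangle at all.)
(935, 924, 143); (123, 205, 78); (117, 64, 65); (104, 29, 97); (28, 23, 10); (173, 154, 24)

(935,924,143): 143²+924² = 874225 = 935² → right
(123,205,78): 78+123 ≤ 205, not a triangle
(117,64,65): 64²+65² = 8321 < 13689 = 117² → obtuse
(104,29,97): 29²+97² = 10250 < 10816 = 104² → obtuse
(28,23,10): 10²+23² = 629 < 784 = 28² → obtuse
(173,154,24): 24²+154² = 24292 < 29929 = 173² → obtuse
4 of the 6 are obtuse.

4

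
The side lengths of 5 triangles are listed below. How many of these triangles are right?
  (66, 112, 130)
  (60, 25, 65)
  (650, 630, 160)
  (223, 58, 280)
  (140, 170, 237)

3

(66,112,130): 66²+112² = 16900 = 130² → right
(60,25,65): 25²+60² = 4225 = 65² → right
(650,630,160): 160²+630² = 422500 = 650² → right
(223,58,280): 58²+223² = 53093 < 78400 = 280² → obtuse
(140,170,237): 140²+170² = 48500 < 56169 = 237² → obtuse
3 of the 5 are right.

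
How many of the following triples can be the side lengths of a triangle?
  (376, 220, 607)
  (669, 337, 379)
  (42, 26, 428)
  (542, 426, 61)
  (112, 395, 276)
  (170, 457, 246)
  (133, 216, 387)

1

(220,376,607): 220+376 ≤ 607 → not valid
(337,379,669): 337+379 > 669 → valid
(26,42,428): 26+42 ≤ 428 → not valid
(61,426,542): 61+426 ≤ 542 → not valid
(112,276,395): 112+276 ≤ 395 → not valid
(170,246,457): 170+246 ≤ 457 → not valid
(133,216,387): 133+216 ≤ 387 → not valid
1 of the 7 triples forms a triangle.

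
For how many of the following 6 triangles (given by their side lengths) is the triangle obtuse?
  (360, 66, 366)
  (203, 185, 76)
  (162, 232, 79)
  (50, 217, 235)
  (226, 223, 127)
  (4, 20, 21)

(360,66,366): 66²+360² = 133956 = 366² → right
(203,185,76): 76²+185² = 40001 < 41209 = 203² → obtuse
(162,232,79): 79²+162² = 32485 < 53824 = 232² → obtuse
(50,217,235): 50²+217² = 49589 < 55225 = 235² → obtuse
(226,223,127): 127²+223² = 65858 > 51076 = 226² → acute
(4,20,21): 4²+20² = 416 < 441 = 21² → obtuse
4 of the 6 are obtuse.

4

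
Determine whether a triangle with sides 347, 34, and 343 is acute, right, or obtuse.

obtuse

Compare the square of the longest side to the sum of squares of the other two: 34² + 343² = 118805 < 120409 = 347².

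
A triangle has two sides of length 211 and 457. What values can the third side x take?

246 < x < 668

By the triangle inequality, x must be less than 211 + 457 = 668 and greater than |211 − 457| = 246.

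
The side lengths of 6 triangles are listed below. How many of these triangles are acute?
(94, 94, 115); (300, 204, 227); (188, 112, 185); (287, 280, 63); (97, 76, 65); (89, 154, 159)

5

(94,94,115): 94²+94² = 17672 > 13225 = 115² → acute
(300,204,227): 204²+227² = 93145 > 90000 = 300² → acute
(188,112,185): 112²+185² = 46769 > 35344 = 188² → acute
(287,280,63): 63²+280² = 82369 = 287² → right
(97,76,65): 65²+76² = 10001 > 9409 = 97² → acute
(89,154,159): 89²+154² = 31637 > 25281 = 159² → acute
5 of the 6 are acute.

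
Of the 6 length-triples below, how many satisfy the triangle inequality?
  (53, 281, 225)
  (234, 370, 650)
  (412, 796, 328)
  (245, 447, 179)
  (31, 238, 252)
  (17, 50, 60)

2

(53,225,281): 53+225 ≤ 281 → not valid
(234,370,650): 234+370 ≤ 650 → not valid
(328,412,796): 328+412 ≤ 796 → not valid
(179,245,447): 179+245 ≤ 447 → not valid
(31,238,252): 31+238 > 252 → valid
(17,50,60): 17+50 > 60 → valid
2 of the 6 triples form a triangle.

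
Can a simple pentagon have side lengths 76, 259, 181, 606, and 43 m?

For a pentagon, each side must be shorter than the sum of the others.
Here the longest side is 606, but the remaining 4 sides sum to only 559.

No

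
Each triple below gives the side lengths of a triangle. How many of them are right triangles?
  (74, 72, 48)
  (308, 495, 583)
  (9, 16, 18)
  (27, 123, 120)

(74,72,48): 48²+72² = 7488 > 5476 = 74² → acute
(308,495,583): 308²+495² = 339889 = 583² → right
(9,16,18): 9²+16² = 337 > 324 = 18² → acute
(27,123,120): 27²+120² = 15129 = 123² → right
2 of the 4 are right.

2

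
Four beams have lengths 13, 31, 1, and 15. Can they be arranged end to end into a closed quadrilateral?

No

For a quadrilateral, each side must be shorter than the sum of the others.
Here the longest side is 31, but the remaining 3 sides sum to only 29.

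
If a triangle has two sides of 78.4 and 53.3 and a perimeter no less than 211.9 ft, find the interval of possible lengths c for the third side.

80.2 ≤ c < 131.7

Triangle inequality alone gives 25.1 < c < 131.7.
The perimeter condition gives c ≥ 211.9 − 78.4 − 53.3 = 80.2.
Intersecting the two: 80.2 ≤ c < 131.7.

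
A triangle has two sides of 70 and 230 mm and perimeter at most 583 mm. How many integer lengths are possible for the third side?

Triangle inequality: 160 < x < 300. Perimeter ≤ 583 gives x ≤ 583 − 70 − 230 = 283.
So 160 < x ≤ 283; integers 161 through 283: 123 values.

123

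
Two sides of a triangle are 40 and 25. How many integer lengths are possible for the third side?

49

The third side lies in the open interval (15, 65).
Integers from 16 to 64 inclusive: 64 − 16 + 1 = 49.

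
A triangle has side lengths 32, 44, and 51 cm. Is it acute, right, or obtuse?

acute

Compare the square of the longest side to the sum of squares of the other two: 32² + 44² = 2960 > 2601 = 51².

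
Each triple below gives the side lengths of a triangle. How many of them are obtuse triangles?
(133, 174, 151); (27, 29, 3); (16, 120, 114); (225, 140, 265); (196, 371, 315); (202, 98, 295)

(133,174,151): 133²+151² = 40490 > 30276 = 174² → acute
(27,29,3): 3²+27² = 738 < 841 = 29² → obtuse
(16,120,114): 16²+114² = 13252 < 14400 = 120² → obtuse
(225,140,265): 140²+225² = 70225 = 265² → right
(196,371,315): 196²+315² = 137641 = 371² → right
(202,98,295): 98²+202² = 50408 < 87025 = 295² → obtuse
3 of the 6 are obtuse.

3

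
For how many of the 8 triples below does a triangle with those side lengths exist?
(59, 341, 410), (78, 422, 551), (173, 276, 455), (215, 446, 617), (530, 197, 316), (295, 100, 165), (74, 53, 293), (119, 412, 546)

(59,341,410): 59+341 ≤ 410 → not valid
(78,422,551): 78+422 ≤ 551 → not valid
(173,276,455): 173+276 ≤ 455 → not valid
(215,446,617): 215+446 > 617 → valid
(197,316,530): 197+316 ≤ 530 → not valid
(100,165,295): 100+165 ≤ 295 → not valid
(53,74,293): 53+74 ≤ 293 → not valid
(119,412,546): 119+412 ≤ 546 → not valid
1 of the 8 triples forms a triangle.

1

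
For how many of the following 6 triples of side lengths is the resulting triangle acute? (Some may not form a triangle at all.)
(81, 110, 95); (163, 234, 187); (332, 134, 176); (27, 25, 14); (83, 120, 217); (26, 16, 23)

4

(81,110,95): 81²+95² = 15586 > 12100 = 110² → acute
(163,234,187): 163²+187² = 61538 > 54756 = 234² → acute
(332,134,176): 134+176 ≤ 332, not a triangle
(27,25,14): 14²+25² = 821 > 729 = 27² → acute
(83,120,217): 83+120 ≤ 217, not a triangle
(26,16,23): 16²+23² = 785 > 676 = 26² → acute
4 of the 6 are acute.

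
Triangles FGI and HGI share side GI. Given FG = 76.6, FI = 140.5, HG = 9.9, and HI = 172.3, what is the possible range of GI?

From triangle FGI: |76.6 − 140.5| < GI < 76.6 + 140.5, i.e. 63.9 < GI < 217.1.
From triangle HGI: 162.4 < GI < 182.2.
Both must hold, so GI lies in the intersection.

162.4 < GI < 182.2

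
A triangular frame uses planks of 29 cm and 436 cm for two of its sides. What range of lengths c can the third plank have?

By the triangle inequality, c must be less than 29 + 436 = 465 and greater than |29 − 436| = 407.

407 < c < 465 (cm)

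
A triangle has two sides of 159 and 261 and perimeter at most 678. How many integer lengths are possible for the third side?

Triangle inequality: 102 < x < 420. Perimeter ≤ 678 gives x ≤ 678 − 159 − 261 = 258.
So 102 < x ≤ 258; integers 103 through 258: 156 values.

156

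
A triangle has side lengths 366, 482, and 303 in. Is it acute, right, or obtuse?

obtuse

Compare the square of the longest side to the sum of squares of the other two: 303² + 366² = 225765 < 232324 = 482².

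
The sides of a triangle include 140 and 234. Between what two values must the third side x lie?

By the triangle inequality, x must be less than 140 + 234 = 374 and greater than |140 − 234| = 94.

94 < x < 374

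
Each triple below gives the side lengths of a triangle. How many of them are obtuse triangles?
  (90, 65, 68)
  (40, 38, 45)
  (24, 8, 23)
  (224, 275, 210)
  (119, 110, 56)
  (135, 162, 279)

(90,65,68): 65²+68² = 8849 > 8100 = 90² → acute
(40,38,45): 38²+40² = 3044 > 2025 = 45² → acute
(24,8,23): 8²+23² = 593 > 576 = 24² → acute
(224,275,210): 210²+224² = 94276 > 75625 = 275² → acute
(119,110,56): 56²+110² = 15236 > 14161 = 119² → acute
(135,162,279): 135²+162² = 44469 < 77841 = 279² → obtuse
1 of the 6 is obtuse.

1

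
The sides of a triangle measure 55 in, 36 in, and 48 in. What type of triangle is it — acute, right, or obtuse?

acute

Compare the square of the longest side to the sum of squares of the other two: 36² + 48² = 3600 > 3025 = 55².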